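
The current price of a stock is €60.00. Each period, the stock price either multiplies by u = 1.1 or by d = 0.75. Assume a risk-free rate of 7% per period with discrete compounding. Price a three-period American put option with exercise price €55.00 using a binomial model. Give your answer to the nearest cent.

Risk-neutral probability p = (1 + 0.07 − 0.75)/(1.1 − 0.75) = 0.3200/0.3500 = 0.9143
Terminal stock prices: S_uuu = 79.86, S_uud = 54.45, S_udd = 37.12, S_ddd = 25.31
Terminal payoffs (K − S): max(-24.86, 0) = 0, max(0.55, 0) = 0.55, max(17.88, 0) = 17.88, max(29.69, 0) = 29.69
Node uu (S = 72.6): continuation = 1/1.07·[0.9143·0.0000 + 0.0857·0.5500] = 0.0441; exercise value = 0.0000 ≤ continuation, so V_uu = 0.0441
Node ud (S = 49.5): continuation = 1/1.07·[0.9143·0.5500 + 0.0857·17.8750] = 1.9019; exercise value = 5.5000 > continuation, so V_ud = 5.5000 (exercise)
Node dd (S = 33.75): continuation = 1/1.07·[0.9143·17.8750 + 0.0857·29.6875] = 17.6519; exercise value = 21.2500 > continuation, so V_dd = 21.2500 (exercise)
Node u (S = 66): continuation = 1/1.07·[0.9143·0.0441 + 0.0857·5.5000] = 0.4782; exercise value = 0.0000 ≤ continuation, so V_u = 0.4782
Node d (S = 45): continuation = 1/1.07·[0.9143·5.5000 + 0.0857·21.2500] = 6.4019; exercise value = 10.0000 > continuation, so V_d = 10.0000 (exercise)
Node 0 (S = 60): continuation = 1/1.07·[0.9143·0.4782 + 0.0857·10.0000] = 1.2097; exercise value = 0.0000 ≤ continuation, so V_0 = 1.2097

€1.21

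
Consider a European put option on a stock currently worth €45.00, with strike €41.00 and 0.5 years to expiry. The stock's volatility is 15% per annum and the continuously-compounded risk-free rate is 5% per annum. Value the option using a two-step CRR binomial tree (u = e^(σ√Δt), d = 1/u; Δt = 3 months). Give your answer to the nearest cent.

CRR parameters: u = e^(σ√Δt) = e^(0.15·√0.25) = 1.0779, d = 1/u = 0.9277
Per-period rate: rΔt = 0.05·0.25 = 0.0125, so R = e^0.0125 = 1.0126
Risk-neutral probability p = (e^0.0125 − 0.9277)/(1.0779 − 0.9277) = 0.0848/0.1501 = 0.5650
Terminal stock prices: S_uu = 52.28, S_ud = 45, S_dd = 38.73
Terminal payoffs (K − S): max(-11.28, 0) = 0, max(-4, 0) = 0, max(2.268, 0) = 2.268
Node u (S = 48.5): V_u = e^(−0.0125)·[0.5650·0.0000 + 0.4350·0.0000] = 0.0000
Node d (S = 41.75): V_d = e^(−0.0125)·[0.5650·0.0000 + 0.4350·2.2681] = 0.9743
Node 0 (S = 45): V_0 = e^(−0.0125)·[0.5650·0.0000 + 0.4350·0.9743] = 0.4185

€0.42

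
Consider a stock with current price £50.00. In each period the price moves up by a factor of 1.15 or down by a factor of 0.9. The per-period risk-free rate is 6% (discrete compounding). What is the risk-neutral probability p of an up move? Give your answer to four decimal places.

Risk-neutral probability p = (1 + 0.06 − 0.9)/(1.15 − 0.9) = 0.1600/0.2500 = 0.6400

p = 0.6400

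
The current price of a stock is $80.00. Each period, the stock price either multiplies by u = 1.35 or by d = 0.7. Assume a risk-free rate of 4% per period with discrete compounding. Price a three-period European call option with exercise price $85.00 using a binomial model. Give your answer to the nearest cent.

$20.17

Risk-neutral probability p = (1 + 0.04 − 0.7)/(1.35 − 0.7) = 0.3400/0.6500 = 0.5231
Terminal stock prices: S_uuu = 196.8, S_uud = 102.1, S_udd = 52.92, S_ddd = 27.44
Terminal payoffs (S − K): max(111.8, 0) = 111.8, max(17.06, 0) = 17.06, max(-32.08, 0) = 0, max(-57.56, 0) = 0
Node uu (S = 145.8): V_uu = 1/1.04·[0.5231·111.8300 + 0.4769·17.0600] = 64.0692
Node ud (S = 75.6): V_ud = 1/1.04·[0.5231·17.0600 + 0.4769·0.0000] = 8.5805
Node dd (S = 39.2): V_dd = 1/1.04·[0.5231·0.0000 + 0.4769·0.0000] = 0.0000
Node u (S = 108): V_u = 1/1.04·[0.5231·64.0692 + 0.4769·8.5805] = 36.1590
Node d (S = 56): V_d = 1/1.04·[0.5231·8.5805 + 0.4769·0.0000] = 4.3156
Node 0 (S = 80): V_0 = 1/1.04·[0.5231·36.1590 + 0.4769·4.3156] = 20.1655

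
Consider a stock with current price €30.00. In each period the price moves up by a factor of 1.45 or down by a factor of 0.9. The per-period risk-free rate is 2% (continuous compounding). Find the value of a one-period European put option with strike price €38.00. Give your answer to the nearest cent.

€8.43

Risk-neutral probability p = (e^0.02 − 0.9)/(1.45 − 0.9) = 0.1202/0.5500 = 0.2185
Terminal stock prices: S_u = 43.5, S_d = 27
Terminal payoffs (K − S): max(-5.5, 0) = 0, max(11, 0) = 11
Node 0 (S = 30): V_0 = e^(−0.02)·[0.2185·0.0000 + 0.7815·11.0000] = 8.4258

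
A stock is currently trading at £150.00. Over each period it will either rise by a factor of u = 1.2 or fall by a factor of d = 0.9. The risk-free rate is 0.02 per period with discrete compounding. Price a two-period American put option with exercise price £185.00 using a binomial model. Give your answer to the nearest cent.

Risk-neutral probability p = (1 + 0.02 − 0.9)/(1.2 − 0.9) = 0.1200/0.3000 = 0.4000
Terminal stock prices: S_uu = 216, S_ud = 162, S_dd = 121.5
Terminal payoffs (K − S): max(-31, 0) = 0, max(23, 0) = 23, max(63.5, 0) = 63.5
Node u (S = 180): continuation = 1/1.02·[0.4000·0.0000 + 0.6000·23.0000] = 13.5294; exercise value = 5.0000 ≤ continuation, so V_u = 13.5294
Node d (S = 135): continuation = 1/1.02·[0.4000·23.0000 + 0.6000·63.5000] = 46.3725; exercise value = 50.0000 > continuation, so V_d = 50.0000 (exercise)
Node 0 (S = 150): continuation = 1/1.02·[0.4000·13.5294 + 0.6000·50.0000] = 34.7174; exercise value = 35.0000 > continuation, so V_0 = 35.0000 (exercise)

£35.00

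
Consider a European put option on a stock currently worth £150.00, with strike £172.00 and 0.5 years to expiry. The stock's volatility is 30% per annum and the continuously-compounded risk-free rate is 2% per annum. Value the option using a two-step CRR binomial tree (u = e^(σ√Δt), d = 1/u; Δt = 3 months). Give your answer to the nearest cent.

CRR parameters: u = e^(σ√Δt) = e^(0.3·√0.25) = 1.1618, d = 1/u = 0.8607
Per-period rate: rΔt = 0.02·0.25 = 0.005, so R = e^0.005 = 1.0050
Risk-neutral probability p = (e^0.005 − 0.8607)/(1.1618 − 0.8607) = 0.1443/0.3011 = 0.4792
Terminal stock prices: S_uu = 202.5, S_ud = 150, S_dd = 111.1
Terminal payoffs (K − S): max(-30.48, 0) = 0, max(22, 0) = 22, max(60.88, 0) = 60.88
Node u (S = 174.3): V_u = e^(−0.005)·[0.4792·0.0000 + 0.5208·22.0000] = 11.4001
Node d (S = 129.1): V_d = e^(−0.005)·[0.4792·22.0000 + 0.5208·60.8773] = 42.0359
Node 0 (S = 150): V_0 = e^(−0.005)·[0.4792·11.4001 + 0.5208·42.0359] = 27.2183

£27.22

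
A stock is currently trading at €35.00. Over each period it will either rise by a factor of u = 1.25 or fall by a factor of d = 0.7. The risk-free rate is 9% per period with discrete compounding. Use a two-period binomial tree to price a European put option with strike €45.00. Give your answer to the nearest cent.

€6.98

Risk-neutral probability p = (1 + 0.09 − 0.7)/(1.25 − 0.7) = 0.3900/0.5500 = 0.7091
Terminal stock prices: S_uu = 54.69, S_ud = 30.62, S_dd = 17.15
Terminal payoffs (K − S): max(-9.688, 0) = 0, max(14.38, 0) = 14.38, max(27.85, 0) = 27.85
Node u (S = 43.75): V_u = 1/1.09·[0.7091·0.0000 + 0.2909·14.3750] = 3.8365
Node d (S = 24.5): V_d = 1/1.09·[0.7091·14.3750 + 0.2909·27.8500] = 16.7844
Node 0 (S = 35): V_0 = 1/1.09·[0.7091·3.8365 + 0.2909·16.7844] = 6.9754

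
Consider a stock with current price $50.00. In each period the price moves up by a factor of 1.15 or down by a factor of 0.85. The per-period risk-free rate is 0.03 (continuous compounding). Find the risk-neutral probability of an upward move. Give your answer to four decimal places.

p = 0.6015

Risk-neutral probability p = (e^0.03 − 0.85)/(1.15 − 0.85) = 0.1805/0.3000 = 0.6015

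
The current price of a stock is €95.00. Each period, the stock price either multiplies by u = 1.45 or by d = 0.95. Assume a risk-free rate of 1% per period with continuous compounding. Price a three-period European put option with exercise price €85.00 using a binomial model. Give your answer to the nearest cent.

Risk-neutral probability p = (e^0.01 − 0.95)/(1.45 − 0.95) = 0.0601/0.5000 = 0.1201
Terminal stock prices: S_uuu = 289.6, S_uud = 189.8, S_udd = 124.3, S_ddd = 81.45
Terminal payoffs (K − S): max(-204.6, 0) = 0, max(-104.8, 0) = 0, max(-39.32, 0) = 0, max(3.549, 0) = 3.549
Node uu (S = 199.7): V_uu = e^(−0.01)·[0.1201·0.0000 + 0.8799·0.0000] = 0.0000
Node ud (S = 130.9): V_ud = e^(−0.01)·[0.1201·0.0000 + 0.8799·0.0000] = 0.0000
Node dd (S = 85.74): V_dd = e^(−0.01)·[0.1201·0.0000 + 0.8799·3.5494] = 3.0920
Node u (S = 137.8): V_u = e^(−0.01)·[0.1201·0.0000 + 0.8799·0.0000] = 0.0000
Node d (S = 90.25): V_d = e^(−0.01)·[0.1201·0.0000 + 0.8799·3.0920] = 2.6936
Node 0 (S = 95): V_0 = e^(−0.01)·[0.1201·0.0000 + 0.8799·2.6936] = 2.3465

€2.35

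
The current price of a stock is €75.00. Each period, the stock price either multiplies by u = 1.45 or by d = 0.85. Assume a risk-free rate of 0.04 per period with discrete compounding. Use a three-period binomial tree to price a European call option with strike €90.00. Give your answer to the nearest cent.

€11.96

Risk-neutral probability p = (1 + 0.04 − 0.85)/(1.45 − 0.85) = 0.1900/0.6000 = 0.3167
Terminal stock prices: S_uuu = 228.6, S_uud = 134, S_udd = 78.57, S_ddd = 46.06
Terminal payoffs (S − K): max(138.6, 0) = 138.6, max(44.03, 0) = 44.03, max(-11.43, 0) = 0, max(-43.94, 0) = 0
Node uu (S = 157.7): V_uu = 1/1.04·[0.3167·138.6469 + 0.6833·44.0344] = 71.1490
Node ud (S = 92.44): V_ud = 1/1.04·[0.3167·44.0344 + 0.6833·0.0000] = 13.4079
Node dd (S = 54.19): V_dd = 1/1.04·[0.3167·0.0000 + 0.6833·0.0000] = 0.0000
Node u (S = 108.8): V_u = 1/1.04·[0.3167·71.1490 + 0.6833·13.4079] = 30.4736
Node d (S = 63.75): V_d = 1/1.04·[0.3167·13.4079 + 0.6833·0.0000] = 4.0825
Node 0 (S = 75): V_0 = 1/1.04·[0.3167·30.4736 + 0.6833·4.0825] = 11.9613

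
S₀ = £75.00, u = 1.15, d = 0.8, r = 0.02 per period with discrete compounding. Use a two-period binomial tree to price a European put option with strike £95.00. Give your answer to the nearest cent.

£17.90

Risk-neutral probability p = (1 + 0.02 − 0.8)/(1.15 − 0.8) = 0.2200/0.3500 = 0.6286
Terminal stock prices: S_uu = 99.19, S_ud = 69, S_dd = 48
Terminal payoffs (K − S): max(-4.187, 0) = 0, max(26, 0) = 26, max(47, 0) = 47
Node u (S = 86.25): V_u = 1/1.02·[0.6286·0.0000 + 0.3714·26.0000] = 9.4678
Node d (S = 60): V_d = 1/1.02·[0.6286·26.0000 + 0.3714·47.0000] = 33.1373
Node 0 (S = 75): V_0 = 1/1.02·[0.6286·9.4678 + 0.3714·33.1373] = 17.9013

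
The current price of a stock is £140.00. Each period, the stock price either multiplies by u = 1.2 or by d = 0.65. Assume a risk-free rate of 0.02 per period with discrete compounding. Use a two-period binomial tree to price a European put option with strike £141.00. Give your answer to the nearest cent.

£21.89

Risk-neutral probability p = (1 + 0.02 − 0.65)/(1.2 − 0.65) = 0.3700/0.5500 = 0.6727
Terminal stock prices: S_uu = 201.6, S_ud = 109.2, S_dd = 59.15
Terminal payoffs (K − S): max(-60.6, 0) = 0, max(31.8, 0) = 31.8, max(81.85, 0) = 81.85
Node u (S = 168): V_u = 1/1.02·[0.6727·0.0000 + 0.3273·31.8000] = 10.2032
Node d (S = 91): V_d = 1/1.02·[0.6727·31.8000 + 0.3273·81.8500] = 47.2353
Node 0 (S = 140): V_0 = 1/1.02·[0.6727·10.2032 + 0.3273·47.2353] = 21.8851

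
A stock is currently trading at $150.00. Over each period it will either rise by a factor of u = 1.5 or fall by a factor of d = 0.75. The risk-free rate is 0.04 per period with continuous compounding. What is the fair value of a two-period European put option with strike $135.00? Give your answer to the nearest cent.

Risk-neutral probability p = (e^0.04 − 0.75)/(1.5 − 0.75) = 0.2908/0.7500 = 0.3877
Terminal stock prices: S_uu = 337.5, S_ud = 168.8, S_dd = 84.38
Terminal payoffs (K − S): max(-202.5, 0) = 0, max(-33.75, 0) = 0, max(50.62, 0) = 50.62
Node u (S = 225): V_u = e^(−0.04)·[0.3877·0.0000 + 0.6123·0.0000] = 0.0000
Node d (S = 112.5): V_d = e^(−0.04)·[0.3877·0.0000 + 0.6123·50.6250] = 29.7799
Node 0 (S = 150): V_0 = e^(−0.04)·[0.3877·0.0000 + 0.6123·29.7799] = 17.5179

$17.52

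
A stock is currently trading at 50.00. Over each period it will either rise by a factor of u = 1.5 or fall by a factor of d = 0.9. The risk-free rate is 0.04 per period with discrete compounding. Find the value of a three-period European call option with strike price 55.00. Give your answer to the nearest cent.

Risk-neutral probability p = (1 + 0.04 − 0.9)/(1.5 − 0.9) = 0.1400/0.6000 = 0.2333
Terminal stock prices: S_uuu = 168.8, S_uud = 101.2, S_udd = 60.75, S_ddd = 36.45
Terminal payoffs (S − K): max(113.8, 0) = 113.8, max(46.25, 0) = 46.25, max(5.75, 0) = 5.75, max(-18.55, 0) = 0
Node uu (S = 112.5): V_uu = 1/1.04·[0.2333·113.7500 + 0.7667·46.2500] = 59.6154
Node ud (S = 67.5): V_ud = 1/1.04·[0.2333·46.2500 + 0.7667·5.7500] = 14.6154
Node dd (S = 40.5): V_dd = 1/1.04·[0.2333·5.7500 + 0.7667·0.0000] = 1.2901
Node u (S = 75): V_u = 1/1.04·[0.2333·59.6154 + 0.7667·14.6154] = 24.1494
Node d (S = 45): V_d = 1/1.04·[0.2333·14.6154 + 0.7667·1.2901] = 4.2301
Node 0 (S = 50): V_0 = 1/1.04·[0.2333·24.1494 + 0.7667·4.2301] = 8.5365

8.54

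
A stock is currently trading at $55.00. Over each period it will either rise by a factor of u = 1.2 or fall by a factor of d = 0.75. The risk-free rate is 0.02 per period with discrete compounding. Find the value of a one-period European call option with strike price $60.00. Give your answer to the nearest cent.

Risk-neutral probability p = (1 + 0.02 − 0.75)/(1.2 − 0.75) = 0.2700/0.4500 = 0.6000
Terminal stock prices: S_u = 66, S_d = 41.25
Terminal payoffs (S − K): max(6, 0) = 6, max(-18.75, 0) = 0
Node 0 (S = 55): V_0 = 1/1.02·[0.6000·6.0000 + 0.4000·0.0000] = 3.5294

$3.53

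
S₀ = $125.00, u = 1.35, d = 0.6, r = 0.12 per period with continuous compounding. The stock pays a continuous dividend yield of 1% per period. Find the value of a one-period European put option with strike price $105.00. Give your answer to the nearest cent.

$8.29

Per-period risk-free factor R = e^0.12 = 1.1275; dividend-adjusted growth = e^(0.12−0.01) = 1.1163.
Risk-neutral probability p = (1.1163 − 0.6)/(1.35 − 0.6) = 0.5163/0.7500 = 0.6884
Terminal stock prices: S_u = 168.8, S_d = 75
Terminal payoffs (K − S): max(-63.75, 0) = 0, max(30, 0) = 30
Node 0 (S = 125): V_0 = e^(−0.12)·[0.6884·0.0000 + 0.3116·30.0000] = 8.2917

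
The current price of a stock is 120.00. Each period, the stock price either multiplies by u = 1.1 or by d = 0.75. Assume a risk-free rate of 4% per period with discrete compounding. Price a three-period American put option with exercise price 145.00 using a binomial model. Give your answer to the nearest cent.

25.00

Risk-neutral probability p = (1 + 0.04 − 0.75)/(1.1 − 0.75) = 0.2900/0.3500 = 0.8286
Terminal stock prices: S_uuu = 159.7, S_uud = 108.9, S_udd = 74.25, S_ddd = 50.62
Terminal payoffs (K − S): max(-14.72, 0) = 0, max(36.1, 0) = 36.1, max(70.75, 0) = 70.75, max(94.38, 0) = 94.38
Node uu (S = 145.2): continuation = 1/1.04·[0.8286·0.0000 + 0.1714·36.1000] = 5.9505; exercise value = 0.0000 ≤ continuation, so V_uu = 5.9505
Node ud (S = 99): continuation = 1/1.04·[0.8286·36.1000 + 0.1714·70.7500] = 40.4231; exercise value = 46.0000 > continuation, so V_ud = 46.0000 (exercise)
Node dd (S = 67.5): continuation = 1/1.04·[0.8286·70.7500 + 0.1714·94.3750] = 71.9231; exercise value = 77.5000 > continuation, so V_dd = 77.5000 (exercise)
Node u (S = 132): continuation = 1/1.04·[0.8286·5.9505 + 0.1714·46.0000] = 12.3232; exercise value = 13.0000 > continuation, so V_u = 13.0000 (exercise)
Node d (S = 90): continuation = 1/1.04·[0.8286·46.0000 + 0.1714·77.5000] = 49.4231; exercise value = 55.0000 > continuation, so V_d = 55.0000 (exercise)
Node 0 (S = 120): continuation = 1/1.04·[0.8286·13.0000 + 0.1714·55.0000] = 19.4231; exercise value = 25.0000 > continuation, so V_0 = 25.0000 (exercise)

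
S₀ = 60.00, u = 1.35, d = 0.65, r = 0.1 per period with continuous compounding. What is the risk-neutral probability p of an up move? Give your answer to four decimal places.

Risk-neutral probability p = (e^0.1 − 0.65)/(1.35 − 0.65) = 0.4552/0.7000 = 0.6502

p = 0.6502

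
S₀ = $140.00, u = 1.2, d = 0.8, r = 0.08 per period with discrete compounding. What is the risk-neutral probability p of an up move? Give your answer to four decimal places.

Risk-neutral probability p = (1 + 0.08 − 0.8)/(1.2 − 0.8) = 0.2800/0.4000 = 0.7000

p = 0.7000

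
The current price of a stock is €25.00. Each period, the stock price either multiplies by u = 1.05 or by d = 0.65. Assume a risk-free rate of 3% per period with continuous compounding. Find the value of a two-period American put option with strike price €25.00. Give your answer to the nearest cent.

€0.76

Risk-neutral probability p = (e^0.03 − 0.65)/(1.05 − 0.65) = 0.3805/0.4000 = 0.9511
Terminal stock prices: S_uu = 27.56, S_ud = 17.06, S_dd = 10.56
Terminal payoffs (K − S): max(-2.562, 0) = 0, max(7.938, 0) = 7.938, max(14.44, 0) = 14.44
Node u (S = 26.25): continuation = e^(−0.03)·[0.9511·0.0000 + 0.0489·7.9375] = 0.3764; exercise value = 0.0000 ≤ continuation, so V_u = 0.3764
Node d (S = 16.25): continuation = e^(−0.03)·[0.9511·7.9375 + 0.0489·14.4375] = 8.0111; exercise value = 8.7500 > continuation, so V_d = 8.7500 (exercise)
Node 0 (S = 25): continuation = e^(−0.03)·[0.9511·0.3764 + 0.0489·8.7500] = 0.7623; exercise value = 0.0000 ≤ continuation, so V_0 = 0.7623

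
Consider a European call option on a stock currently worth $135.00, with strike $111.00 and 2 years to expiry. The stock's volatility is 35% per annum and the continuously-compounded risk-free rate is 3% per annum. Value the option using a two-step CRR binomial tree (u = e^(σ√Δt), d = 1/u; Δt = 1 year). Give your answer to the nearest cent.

$42.72

CRR parameters: u = e^(σ√Δt) = e^(0.35·√1) = 1.4191, d = 1/u = 0.7047
Per-period rate: rΔt = 0.03·1 = 0.03, so R = e^0.03 = 1.0305
Risk-neutral probability p = (e^0.03 − 0.7047)/(1.4191 − 0.7047) = 0.3258/0.7144 = 0.4560
Terminal stock prices: S_uu = 271.9, S_ud = 135, S_dd = 67.04
Terminal payoffs (S − K): max(160.9, 0) = 160.9, max(24, 0) = 24, max(-43.96, 0) = 0
Node u (S = 191.6): V_u = e^(−0.03)·[0.4560·160.8566 + 0.5440·24.0000] = 83.8547
Node d (S = 95.13): V_d = e^(−0.03)·[0.4560·24.0000 + 0.5440·0.0000] = 10.6209
Node 0 (S = 135): V_0 = e^(−0.03)·[0.4560·83.8547 + 0.5440·10.6209] = 42.7156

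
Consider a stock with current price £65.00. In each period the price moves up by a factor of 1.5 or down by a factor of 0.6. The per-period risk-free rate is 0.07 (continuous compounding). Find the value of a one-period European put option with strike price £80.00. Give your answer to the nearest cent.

£18.16

Risk-neutral probability p = (e^0.07 − 0.6)/(1.5 − 0.6) = 0.4725/0.9000 = 0.5250
Terminal stock prices: S_u = 97.5, S_d = 39
Terminal payoffs (K − S): max(-17.5, 0) = 0, max(41, 0) = 41
Node 0 (S = 65): V_0 = e^(−0.07)·[0.5250·0.0000 + 0.4750·41.0000] = 18.1580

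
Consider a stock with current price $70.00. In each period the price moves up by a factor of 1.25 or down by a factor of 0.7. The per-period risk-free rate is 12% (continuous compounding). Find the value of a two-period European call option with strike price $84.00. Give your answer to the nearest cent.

$12.06

Risk-neutral probability p = (e^0.12 − 0.7)/(1.25 − 0.7) = 0.4275/0.5500 = 0.7773
Terminal stock prices: S_uu = 109.4, S_ud = 61.25, S_dd = 34.3
Terminal payoffs (S − K): max(25.38, 0) = 25.38, max(-22.75, 0) = 0, max(-49.7, 0) = 0
Node u (S = 87.5): V_u = e^(−0.12)·[0.7773·25.3750 + 0.2227·0.0000] = 17.4929
Node d (S = 49): V_d = e^(−0.12)·[0.7773·0.0000 + 0.2227·0.0000] = 0.0000
Node 0 (S = 70): V_0 = e^(−0.12)·[0.7773·17.4929 + 0.2227·0.0000] = 12.0591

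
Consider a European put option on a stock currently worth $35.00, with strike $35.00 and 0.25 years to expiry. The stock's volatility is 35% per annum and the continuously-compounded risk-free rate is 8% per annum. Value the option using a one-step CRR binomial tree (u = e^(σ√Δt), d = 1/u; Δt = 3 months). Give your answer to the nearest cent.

CRR parameters: u = e^(σ√Δt) = e^(0.35·√0.25) = 1.1912, d = 1/u = 0.8395
Per-period rate: rΔt = 0.08·0.25 = 0.02, so R = e^0.02 = 1.0202
Risk-neutral probability p = (e^0.02 − 0.8395)/(1.1912 − 0.8395) = 0.1807/0.3518 = 0.5138
Terminal stock prices: S_u = 41.69, S_d = 29.38
Terminal payoffs (K − S): max(-6.694, 0) = 0, max(5.619, 0) = 5.619
Node 0 (S = 35): V_0 = e^(−0.02)·[0.5138·0.0000 + 0.4862·5.6190] = 2.6779

$2.68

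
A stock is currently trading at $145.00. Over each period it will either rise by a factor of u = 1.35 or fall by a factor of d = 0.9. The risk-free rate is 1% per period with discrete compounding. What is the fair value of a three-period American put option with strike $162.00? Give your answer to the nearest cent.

$25.86

Risk-neutral probability p = (1 + 0.01 − 0.9)/(1.35 − 0.9) = 0.1100/0.4500 = 0.2444
Terminal stock prices: S_uuu = 356.8, S_uud = 237.8, S_udd = 158.6, S_ddd = 105.7
Terminal payoffs (K − S): max(-194.8, 0) = 0, max(-75.84, 0) = 0, max(3.442, 0) = 3.442, max(56.29, 0) = 56.29
Node uu (S = 264.3): continuation = 1/1.01·[0.2444·0.0000 + 0.7556·0.0000] = 0.0000; exercise value = 0.0000 ≤ continuation, so V_uu = 0.0000
Node ud (S = 176.2): continuation = 1/1.01·[0.2444·0.0000 + 0.7556·3.4425] = 2.5752; exercise value = 0.0000 ≤ continuation, so V_ud = 2.5752
Node dd (S = 117.5): continuation = 1/1.01·[0.2444·3.4425 + 0.7556·56.2950] = 42.9460; exercise value = 44.5500 > continuation, so V_dd = 44.5500 (exercise)
Node u (S = 195.8): continuation = 1/1.01·[0.2444·0.0000 + 0.7556·2.5752] = 1.9265; exercise value = 0.0000 ≤ continuation, so V_u = 1.9265
Node d (S = 130.5): continuation = 1/1.01·[0.2444·2.5752 + 0.7556·44.5500] = 33.9500; exercise value = 31.5000 ≤ continuation, so V_d = 33.9500
Node 0 (S = 145): continuation = 1/1.01·[0.2444·1.9265 + 0.7556·33.9500] = 25.8634; exercise value = 17.0000 ≤ continuation, so V_0 = 25.8634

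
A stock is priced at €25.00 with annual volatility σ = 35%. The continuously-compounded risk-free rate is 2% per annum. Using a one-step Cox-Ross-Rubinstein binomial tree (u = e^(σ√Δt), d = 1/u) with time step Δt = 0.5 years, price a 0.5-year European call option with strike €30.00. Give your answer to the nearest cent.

CRR parameters: u = e^(σ√Δt) = e^(0.35·√0.5) = 1.2808, d = 1/u = 0.7808
Per-period rate: rΔt = 0.02·0.5 = 0.01, so R = e^0.01 = 1.0101
Risk-neutral probability p = (e^0.01 − 0.7808)/(1.2808 − 0.7808) = 0.2293/0.5000 = 0.4585
Terminal stock prices: S_u = 32.02, S_d = 19.52
Terminal payoffs (S − K): max(2.02, 0) = 2.02, max(-10.48, 0) = 0
Node 0 (S = 25): V_0 = e^(−0.01)·[0.4585·2.0201 + 0.5415·0.0000] = 0.9171

€0.92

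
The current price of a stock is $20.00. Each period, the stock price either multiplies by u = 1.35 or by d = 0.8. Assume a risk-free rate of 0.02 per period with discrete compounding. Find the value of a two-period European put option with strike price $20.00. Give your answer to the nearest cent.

$2.49

Risk-neutral probability p = (1 + 0.02 − 0.8)/(1.35 − 0.8) = 0.2200/0.5500 = 0.4000
Terminal stock prices: S_uu = 36.45, S_ud = 21.6, S_dd = 12.8
Terminal payoffs (K − S): max(-16.45, 0) = 0, max(-1.6, 0) = 0, max(7.2, 0) = 7.2
Node u (S = 27): V_u = 1/1.02·[0.4000·0.0000 + 0.6000·0.0000] = 0.0000
Node d (S = 16): V_d = 1/1.02·[0.4000·0.0000 + 0.6000·7.2000] = 4.2353
Node 0 (S = 20): V_0 = 1/1.02·[0.4000·0.0000 + 0.6000·4.2353] = 2.4913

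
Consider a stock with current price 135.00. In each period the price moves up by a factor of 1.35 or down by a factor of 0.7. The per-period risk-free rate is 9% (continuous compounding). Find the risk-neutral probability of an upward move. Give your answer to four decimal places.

p = 0.6064

Risk-neutral probability p = (e^0.09 − 0.7)/(1.35 − 0.7) = 0.3942/0.6500 = 0.6064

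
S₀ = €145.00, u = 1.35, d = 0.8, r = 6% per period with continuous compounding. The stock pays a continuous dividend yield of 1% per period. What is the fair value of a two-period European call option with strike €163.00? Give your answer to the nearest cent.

Per-period risk-free factor R = e^0.06 = 1.0618; dividend-adjusted growth = e^(0.06−0.01) = 1.0513.
Risk-neutral probability p = (1.0513 − 0.8)/(1.35 − 0.8) = 0.2513/0.5500 = 0.4569
Terminal stock prices: S_uu = 264.3, S_ud = 156.6, S_dd = 92.8
Terminal payoffs (S − K): max(101.3, 0) = 101.3, max(-6.4, 0) = 0, max(-70.2, 0) = 0
Node u (S = 195.8): V_u = e^(−0.06)·[0.4569·101.2625 + 0.5431·0.0000] = 43.5683
Node d (S = 116): V_d = e^(−0.06)·[0.4569·0.0000 + 0.5431·0.0000] = 0.0000
Node 0 (S = 145): V_0 = e^(−0.06)·[0.4569·43.5683 + 0.5431·0.0000] = 18.7453

€18.75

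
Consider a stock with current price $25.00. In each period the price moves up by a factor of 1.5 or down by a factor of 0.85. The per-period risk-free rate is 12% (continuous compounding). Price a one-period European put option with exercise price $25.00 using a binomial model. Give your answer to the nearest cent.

$1.91

Risk-neutral probability p = (e^0.12 − 0.85)/(1.5 − 0.85) = 0.2775/0.6500 = 0.4269
Terminal stock prices: S_u = 37.5, S_d = 21.25
Terminal payoffs (K − S): max(-12.5, 0) = 0, max(3.75, 0) = 3.75
Node 0 (S = 25): V_0 = e^(−0.12)·[0.4269·0.0000 + 0.5731·3.7500] = 1.9060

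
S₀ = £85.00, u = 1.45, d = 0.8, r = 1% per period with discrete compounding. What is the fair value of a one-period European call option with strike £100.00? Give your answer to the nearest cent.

Risk-neutral probability p = (1 + 0.01 − 0.8)/(1.45 − 0.8) = 0.2100/0.6500 = 0.3231
Terminal stock prices: S_u = 123.2, S_d = 68
Terminal payoffs (S − K): max(23.25, 0) = 23.25, max(-32, 0) = 0
Node 0 (S = 85): V_0 = 1/1.01·[0.3231·23.2500 + 0.6769·0.0000] = 7.4372

£7.44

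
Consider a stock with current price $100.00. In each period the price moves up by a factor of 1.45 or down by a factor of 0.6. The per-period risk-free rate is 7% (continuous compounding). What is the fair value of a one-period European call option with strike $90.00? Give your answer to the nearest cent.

Risk-neutral probability p = (e^0.07 − 0.6)/(1.45 − 0.6) = 0.4725/0.8500 = 0.5559
Terminal stock prices: S_u = 145, S_d = 60
Terminal payoffs (S − K): max(55, 0) = 55, max(-30, 0) = 0
Node 0 (S = 100): V_0 = e^(−0.07)·[0.5559·55.0000 + 0.4441·0.0000] = 28.5071

$28.51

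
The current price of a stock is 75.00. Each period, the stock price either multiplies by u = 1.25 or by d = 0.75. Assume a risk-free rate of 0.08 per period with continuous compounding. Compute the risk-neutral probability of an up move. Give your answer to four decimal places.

Risk-neutral probability p = (e^0.08 − 0.75)/(1.25 − 0.75) = 0.3333/0.5000 = 0.6666

p = 0.6666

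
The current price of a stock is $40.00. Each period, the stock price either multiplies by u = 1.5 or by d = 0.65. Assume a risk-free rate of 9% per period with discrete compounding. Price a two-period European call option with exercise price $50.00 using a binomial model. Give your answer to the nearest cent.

Risk-neutral probability p = (1 + 0.09 − 0.65)/(1.5 − 0.65) = 0.4400/0.8500 = 0.5176
Terminal stock prices: S_uu = 90, S_ud = 39, S_dd = 16.9
Terminal payoffs (S − K): max(40, 0) = 40, max(-11, 0) = 0, max(-33.1, 0) = 0
Node u (S = 60): V_u = 1/1.09·[0.5176·40.0000 + 0.4824·0.0000] = 18.9962
Node d (S = 26): V_d = 1/1.09·[0.5176·0.0000 + 0.4824·0.0000] = 0.0000
Node 0 (S = 40): V_0 = 1/1.09·[0.5176·18.9962 + 0.4824·0.0000] = 9.0214

$9.02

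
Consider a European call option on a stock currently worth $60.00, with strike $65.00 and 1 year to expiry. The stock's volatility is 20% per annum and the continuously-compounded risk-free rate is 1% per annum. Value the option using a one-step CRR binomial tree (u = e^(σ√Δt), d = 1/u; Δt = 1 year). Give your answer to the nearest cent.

$3.90

CRR parameters: u = e^(σ√Δt) = e^(0.2·√1) = 1.2214, d = 1/u = 0.8187
Per-period rate: rΔt = 0.01·1 = 0.01, so R = e^0.01 = 1.0101
Risk-neutral probability p = (e^0.01 − 0.8187)/(1.2214 − 0.8187) = 0.1913/0.4027 = 0.4751
Terminal stock prices: S_u = 73.28, S_d = 49.12
Terminal payoffs (S − K): max(8.284, 0) = 8.284, max(-15.88, 0) = 0
Node 0 (S = 60): V_0 = e^(−0.01)·[0.4751·8.2842 + 0.5249·0.0000] = 3.8968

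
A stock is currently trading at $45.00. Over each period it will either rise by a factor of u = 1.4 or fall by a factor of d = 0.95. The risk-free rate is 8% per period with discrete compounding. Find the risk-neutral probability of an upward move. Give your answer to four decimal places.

p = 0.2889

Risk-neutral probability p = (1 + 0.08 − 0.95)/(1.4 − 0.95) = 0.1300/0.4500 = 0.2889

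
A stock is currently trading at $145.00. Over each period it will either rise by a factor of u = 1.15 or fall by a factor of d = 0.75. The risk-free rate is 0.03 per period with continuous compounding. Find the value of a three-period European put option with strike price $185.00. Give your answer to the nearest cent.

Risk-neutral probability p = (e^0.03 − 0.75)/(1.15 − 0.75) = 0.2805/0.4000 = 0.7011
Terminal stock prices: S_uuu = 220.5, S_uud = 143.8, S_udd = 93.8, S_ddd = 61.17
Terminal payoffs (K − S): max(-35.53, 0) = 0, max(41.18, 0) = 41.18, max(91.2, 0) = 91.2, max(123.8, 0) = 123.8
Node uu (S = 191.8): V_uu = e^(−0.03)·[0.7011·0.0000 + 0.2989·41.1781] = 11.9429
Node ud (S = 125.1): V_ud = e^(−0.03)·[0.7011·41.1781 + 0.2989·91.2031] = 54.4699
Node dd (S = 81.56): V_dd = e^(−0.03)·[0.7011·91.2031 + 0.2989·123.8281] = 97.9699
Node u (S = 166.8): V_u = e^(−0.03)·[0.7011·11.9429 + 0.2989·54.4699] = 23.9241
Node d (S = 108.8): V_d = e^(−0.03)·[0.7011·54.4699 + 0.2989·97.9699] = 65.4764
Node 0 (S = 145): V_0 = e^(−0.03)·[0.7011·23.9241 + 0.2989·65.4764] = 35.2685

$35.27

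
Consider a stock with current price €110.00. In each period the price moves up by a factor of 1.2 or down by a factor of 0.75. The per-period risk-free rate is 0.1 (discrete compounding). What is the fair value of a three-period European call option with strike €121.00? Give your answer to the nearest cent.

Risk-neutral probability p = (1 + 0.1 − 0.75)/(1.2 − 0.75) = 0.3500/0.4500 = 0.7778
Terminal stock prices: S_uuu = 190.1, S_uud = 118.8, S_udd = 74.25, S_ddd = 46.41
Terminal payoffs (S − K): max(69.08, 0) = 69.08, max(-2.2, 0) = 0, max(-46.75, 0) = 0, max(-74.59, 0) = 0
Node uu (S = 158.4): V_uu = 1/1.1·[0.7778·69.0800 + 0.2222·0.0000] = 48.8444
Node ud (S = 99): V_ud = 1/1.1·[0.7778·0.0000 + 0.2222·0.0000] = 0.0000
Node dd (S = 61.88): V_dd = 1/1.1·[0.7778·0.0000 + 0.2222·0.0000] = 0.0000
Node u (S = 132): V_u = 1/1.1·[0.7778·48.8444 + 0.2222·0.0000] = 34.5365
Node d (S = 82.5): V_d = 1/1.1·[0.7778·0.0000 + 0.2222·0.0000] = 0.0000
Node 0 (S = 110): V_0 = 1/1.1·[0.7778·34.5365 + 0.2222·0.0000] = 24.4197

€24.42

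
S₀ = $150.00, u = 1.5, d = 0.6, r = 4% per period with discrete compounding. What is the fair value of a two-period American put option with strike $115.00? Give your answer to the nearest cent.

Risk-neutral probability p = (1 + 0.04 − 0.6)/(1.5 − 0.6) = 0.4400/0.9000 = 0.4889
Terminal stock prices: S_uu = 337.5, S_ud = 135, S_dd = 54
Terminal payoffs (K − S): max(-222.5, 0) = 0, max(-20, 0) = 0, max(61, 0) = 61
Node u (S = 225): continuation = 1/1.04·[0.4889·0.0000 + 0.5111·0.0000] = 0.0000; exercise value = 0.0000 ≤ continuation, so V_u = 0.0000
Node d (S = 90): continuation = 1/1.04·[0.4889·0.0000 + 0.5111·61.0000] = 29.9786; exercise value = 25.0000 ≤ continuation, so V_d = 29.9786
Node 0 (S = 150): continuation = 1/1.04·[0.4889·0.0000 + 0.5111·29.9786] = 14.7331; exercise value = 0.0000 ≤ continuation, so V_0 = 14.7331

$14.73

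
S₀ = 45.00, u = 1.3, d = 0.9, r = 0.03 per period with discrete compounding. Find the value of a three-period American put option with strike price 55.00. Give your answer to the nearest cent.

10.53

Risk-neutral probability p = (1 + 0.03 − 0.9)/(1.3 − 0.9) = 0.1300/0.4000 = 0.3250
Terminal stock prices: S_uuu = 98.87, S_uud = 68.45, S_udd = 47.39, S_ddd = 32.81
Terminal payoffs (K − S): max(-43.87, 0) = 0, max(-13.45, 0) = 0, max(7.615, 0) = 7.615, max(22.19, 0) = 22.19
Node uu (S = 76.05): continuation = 1/1.03·[0.3250·0.0000 + 0.6750·0.0000] = 0.0000; exercise value = 0.0000 ≤ continuation, so V_uu = 0.0000
Node ud (S = 52.65): continuation = 1/1.03·[0.3250·0.0000 + 0.6750·7.6150] = 4.9904; exercise value = 2.3500 ≤ continuation, so V_ud = 4.9904
Node dd (S = 36.45): continuation = 1/1.03·[0.3250·7.6150 + 0.6750·22.1950] = 16.9481; exercise value = 18.5500 > continuation, so V_dd = 18.5500 (exercise)
Node u (S = 58.5): continuation = 1/1.03·[0.3250·0.0000 + 0.6750·4.9904] = 3.2704; exercise value = 0.0000 ≤ continuation, so V_u = 3.2704
Node d (S = 40.5): continuation = 1/1.03·[0.3250·4.9904 + 0.6750·18.5500] = 13.7312; exercise value = 14.5000 > continuation, so V_d = 14.5000 (exercise)
Node 0 (S = 45): continuation = 1/1.03·[0.3250·3.2704 + 0.6750·14.5000] = 10.5344; exercise value = 10.0000 ≤ continuation, so V_0 = 10.5344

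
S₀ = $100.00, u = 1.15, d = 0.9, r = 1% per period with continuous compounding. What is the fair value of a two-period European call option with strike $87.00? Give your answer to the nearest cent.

$16.57

Risk-neutral probability p = (e^0.01 − 0.9)/(1.15 − 0.9) = 0.1101/0.2500 = 0.4402
Terminal stock prices: S_uu = 132.2, S_ud = 103.5, S_dd = 81
Terminal payoffs (S − K): max(45.25, 0) = 45.25, max(16.5, 0) = 16.5, max(-6, 0) = 0
Node u (S = 115): V_u = e^(−0.01)·[0.4402·45.2500 + 0.5598·16.5000] = 28.8657
Node d (S = 90): V_d = e^(−0.01)·[0.4402·16.5000 + 0.5598·0.0000] = 7.1910
Node 0 (S = 100): V_0 = e^(−0.01)·[0.4402·28.8657 + 0.5598·7.1910] = 16.5657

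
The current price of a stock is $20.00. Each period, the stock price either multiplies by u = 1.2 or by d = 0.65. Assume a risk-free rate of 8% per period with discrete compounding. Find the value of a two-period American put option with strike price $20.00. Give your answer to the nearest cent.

$2.06

Risk-neutral probability p = (1 + 0.08 − 0.65)/(1.2 − 0.65) = 0.4300/0.5500 = 0.7818
Terminal stock prices: S_uu = 28.8, S_ud = 15.6, S_dd = 8.45
Terminal payoffs (K − S): max(-8.8, 0) = 0, max(4.4, 0) = 4.4, max(11.55, 0) = 11.55
Node u (S = 24): continuation = 1/1.08·[0.7818·0.0000 + 0.2182·4.4000] = 0.8889; exercise value = 0.0000 ≤ continuation, so V_u = 0.8889
Node d (S = 13): continuation = 1/1.08·[0.7818·4.4000 + 0.2182·11.5500] = 5.5185; exercise value = 7.0000 > continuation, so V_d = 7.0000 (exercise)
Node 0 (S = 20): continuation = 1/1.08·[0.7818·0.8889 + 0.2182·7.0000] = 2.0576; exercise value = 0.0000 ≤ continuation, so V_0 = 2.0576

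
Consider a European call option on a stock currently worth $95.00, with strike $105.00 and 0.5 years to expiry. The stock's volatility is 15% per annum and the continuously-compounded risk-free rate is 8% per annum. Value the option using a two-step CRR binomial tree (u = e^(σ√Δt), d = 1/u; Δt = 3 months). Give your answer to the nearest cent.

$1.96

CRR parameters: u = e^(σ√Δt) = e^(0.15·√0.25) = 1.0779, d = 1/u = 0.9277
Per-period rate: rΔt = 0.08·0.25 = 0.02, so R = e^0.02 = 1.0202
Risk-neutral probability p = (e^0.02 − 0.9277)/(1.0779 − 0.9277) = 0.0925/0.1501 = 0.6158
Terminal stock prices: S_uu = 110.4, S_ud = 95, S_dd = 81.77
Terminal payoffs (S − K): max(5.374, 0) = 5.374, max(-10, 0) = 0, max(-23.23, 0) = 0
Node u (S = 102.4): V_u = e^(−0.02)·[0.6158·5.3743 + 0.3842·0.0000] = 3.2440
Node d (S = 88.14): V_d = e^(−0.02)·[0.6158·0.0000 + 0.3842·0.0000] = 0.0000
Node 0 (S = 95): V_0 = e^(−0.02)·[0.6158·3.2440 + 0.3842·0.0000] = 1.9581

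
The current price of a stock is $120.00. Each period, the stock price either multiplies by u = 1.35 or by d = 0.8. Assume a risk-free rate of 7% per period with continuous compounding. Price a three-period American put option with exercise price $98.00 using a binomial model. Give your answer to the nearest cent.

Risk-neutral probability p = (e^0.07 − 0.8)/(1.35 − 0.8) = 0.2725/0.5500 = 0.4955
Terminal stock prices: S_uuu = 295.2, S_uud = 175, S_udd = 103.7, S_ddd = 61.44
Terminal payoffs (K − S): max(-197.2, 0) = 0, max(-76.96, 0) = 0, max(-5.68, 0) = 0, max(36.56, 0) = 36.56
Node uu (S = 218.7): continuation = e^(−0.07)·[0.4955·0.0000 + 0.5045·0.0000] = 0.0000; exercise value = 0.0000 ≤ continuation, so V_uu = 0.0000
Node ud (S = 129.6): continuation = e^(−0.07)·[0.4955·0.0000 + 0.5045·0.0000] = 0.0000; exercise value = 0.0000 ≤ continuation, so V_ud = 0.0000
Node dd (S = 76.8): continuation = e^(−0.07)·[0.4955·0.0000 + 0.5045·36.5600] = 17.1986; exercise value = 21.2000 > continuation, so V_dd = 21.2000 (exercise)
Node u (S = 162): continuation = e^(−0.07)·[0.4955·0.0000 + 0.5045·0.0000] = 0.0000; exercise value = 0.0000 ≤ continuation, so V_u = 0.0000
Node d (S = 96): continuation = e^(−0.07)·[0.4955·0.0000 + 0.5045·21.2000] = 9.9729; exercise value = 2.0000 ≤ continuation, so V_d = 9.9729
Node 0 (S = 120): continuation = e^(−0.07)·[0.4955·0.0000 + 0.5045·9.9729] = 4.6915; exercise value = 0.0000 ≤ continuation, so V_0 = 4.6915

$4.69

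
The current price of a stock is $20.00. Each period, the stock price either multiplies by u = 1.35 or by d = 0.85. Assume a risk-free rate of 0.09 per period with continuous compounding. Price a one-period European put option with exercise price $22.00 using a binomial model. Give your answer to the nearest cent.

Risk-neutral probability p = (e^0.09 − 0.85)/(1.35 − 0.85) = 0.2442/0.5000 = 0.4883
Terminal stock prices: S_u = 27, S_d = 17
Terminal payoffs (K − S): max(-5, 0) = 0, max(5, 0) = 5
Node 0 (S = 20): V_0 = e^(−0.09)·[0.4883·0.0000 + 0.5117·5.0000] = 2.3381

$2.34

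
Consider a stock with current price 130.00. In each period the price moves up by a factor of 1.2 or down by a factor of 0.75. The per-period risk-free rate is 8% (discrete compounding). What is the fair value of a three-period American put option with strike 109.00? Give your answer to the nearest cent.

3.95

Risk-neutral probability p = (1 + 0.08 − 0.75)/(1.2 − 0.75) = 0.3300/0.4500 = 0.7333
Terminal stock prices: S_uuu = 224.6, S_uud = 140.4, S_udd = 87.75, S_ddd = 54.84
Terminal payoffs (K − S): max(-115.6, 0) = 0, max(-31.4, 0) = 0, max(21.25, 0) = 21.25, max(54.16, 0) = 54.16
Node uu (S = 187.2): continuation = 1/1.08·[0.7333·0.0000 + 0.2667·0.0000] = 0.0000; exercise value = 0.0000 ≤ continuation, so V_uu = 0.0000
Node ud (S = 117): continuation = 1/1.08·[0.7333·0.0000 + 0.2667·21.2500] = 5.2469; exercise value = 0.0000 ≤ continuation, so V_ud = 5.2469
Node dd (S = 73.12): continuation = 1/1.08·[0.7333·21.2500 + 0.2667·54.1562] = 27.8009; exercise value = 35.8750 > continuation, so V_dd = 35.8750 (exercise)
Node u (S = 156): continuation = 1/1.08·[0.7333·0.0000 + 0.2667·5.2469] = 1.2955; exercise value = 0.0000 ≤ continuation, so V_u = 1.2955
Node d (S = 97.5): continuation = 1/1.08·[0.7333·5.2469 + 0.2667·35.8750] = 12.4207; exercise value = 11.5000 ≤ continuation, so V_d = 12.4207
Node 0 (S = 130): continuation = 1/1.08·[0.7333·1.2955 + 0.2667·12.4207] = 3.9465; exercise value = 0.0000 ≤ continuation, so V_0 = 3.9465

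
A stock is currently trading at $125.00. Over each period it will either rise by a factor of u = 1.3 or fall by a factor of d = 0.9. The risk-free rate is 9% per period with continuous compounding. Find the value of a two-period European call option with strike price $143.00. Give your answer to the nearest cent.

Risk-neutral probability p = (e^0.09 − 0.9)/(1.3 − 0.9) = 0.1942/0.4000 = 0.4854
Terminal stock prices: S_uu = 211.3, S_ud = 146.2, S_dd = 101.2
Terminal payoffs (S − K): max(68.25, 0) = 68.25, max(3.25, 0) = 3.25, max(-41.75, 0) = 0
Node u (S = 162.5): V_u = e^(−0.09)·[0.4854·68.2500 + 0.5146·3.2500] = 31.8078
Node d (S = 112.5): V_d = e^(−0.09)·[0.4854·3.2500 + 0.5146·0.0000] = 1.4419
Node 0 (S = 125): V_0 = e^(−0.09)·[0.4854·31.8078 + 0.5146·1.4419] = 14.7898

$14.79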